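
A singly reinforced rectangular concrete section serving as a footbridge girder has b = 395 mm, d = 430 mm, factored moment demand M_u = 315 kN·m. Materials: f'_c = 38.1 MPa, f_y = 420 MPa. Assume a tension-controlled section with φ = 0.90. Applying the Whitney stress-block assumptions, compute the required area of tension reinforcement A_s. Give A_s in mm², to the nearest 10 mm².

M_n = M_u/φ = 315/0.90 = 350 kN·m.
With M_n = 0.85 f'_c a b (d − a/2), solve the quadratic for a:
a = d − √(d² − 2M_n/(0.85 f'_c b)) = 430 − √(430² − 2 × 350×10⁶/(0.85 × 38.1 × 395)) = 69.20 mm.
A_s = 0.85 f'_c a b / f_y = 0.85 × 38.1 × 69.20 × 395 / 420 = 2107.6 mm².

A_s ≈ 2110 mm²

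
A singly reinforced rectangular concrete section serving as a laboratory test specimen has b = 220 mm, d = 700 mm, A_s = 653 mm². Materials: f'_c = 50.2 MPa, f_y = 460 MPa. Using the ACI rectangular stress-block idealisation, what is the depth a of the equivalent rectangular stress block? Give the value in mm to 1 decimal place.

a ≈ 32.0 mm

T = A_s f_y = 653 × 460 = 300380 N = 300.38 kN.
Setting C = 0.85 f'_c a b equal to T: a = 300380/(0.85 × 50.2 × 220) = 32.0 mm.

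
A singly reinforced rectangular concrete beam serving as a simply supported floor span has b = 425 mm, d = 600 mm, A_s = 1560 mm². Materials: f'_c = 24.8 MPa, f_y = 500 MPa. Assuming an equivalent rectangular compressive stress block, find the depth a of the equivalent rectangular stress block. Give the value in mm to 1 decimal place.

T = A_s f_y = 1560 × 500 = 780000 N = 780 kN.
Setting C = 0.85 f'_c a b equal to T: a = 780000/(0.85 × 24.8 × 425) = 87.1 mm.

a ≈ 87.1 mm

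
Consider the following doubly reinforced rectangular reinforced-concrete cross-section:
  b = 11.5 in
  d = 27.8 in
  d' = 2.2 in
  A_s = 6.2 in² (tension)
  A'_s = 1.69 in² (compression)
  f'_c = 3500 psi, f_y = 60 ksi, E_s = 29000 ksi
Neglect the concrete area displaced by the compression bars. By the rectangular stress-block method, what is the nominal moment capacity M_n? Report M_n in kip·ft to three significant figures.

M_n ≈ 754 kip·ft

Assume both steels yield.
a = (A_s − A'_s) f_y/(0.85 f'_c b) = (6.2 − 1.69) × 60/(0.85 × 3.5 × 11.5) = 7.909 in.
c = a/β₁ = 7.909/0.85 = 9.305 in; ε'_s = 0.003(c − d')/c = 0.0023 ≥ ε_y = 0.0021, so the compression steel yields.
M_n = (A_s − A'_s) f_y (d − a/2) + A'_s f_y (d − d') = 270.6 × (27.8 − 3.9545) + 101.4 × (27.8 − 2.2) = 6452.6 + 2595.8 = 9048.4 kip·in = 9048.4/12 = 754.03 kip·ft.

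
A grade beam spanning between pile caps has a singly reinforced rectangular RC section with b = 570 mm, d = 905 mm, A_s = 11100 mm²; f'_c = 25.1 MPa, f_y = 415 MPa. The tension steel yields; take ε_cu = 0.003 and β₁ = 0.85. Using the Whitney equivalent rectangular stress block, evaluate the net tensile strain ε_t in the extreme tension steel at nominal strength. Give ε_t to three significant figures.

ε_t ≈ 0.00309

a = A_s f_y/(0.85 f'_c b) = 378.79 mm.
β₁ = 0.85, so c = a/β₁ = 378.79/0.85 = 445.64 mm.
From the linear strain diagram with ε_cu = 0.003: ε_t = 0.003 (d − c)/c = 0.003 × (905 − 445.64)/445.64 = 0.00309.
ε_t < 0.004 — the section is over-reinforced for flexure under ACI limits.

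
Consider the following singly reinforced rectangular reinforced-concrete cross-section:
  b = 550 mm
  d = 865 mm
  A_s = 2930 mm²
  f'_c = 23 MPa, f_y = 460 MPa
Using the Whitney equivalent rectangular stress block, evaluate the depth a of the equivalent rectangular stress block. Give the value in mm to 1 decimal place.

a ≈ 125.3 mm

T = A_s f_y = 2930 × 460 = 1347800 N = 1347.8 kN.
Setting C = 0.85 f'_c a b equal to T: a = 1347800/(0.85 × 23 × 550) = 125.3 mm.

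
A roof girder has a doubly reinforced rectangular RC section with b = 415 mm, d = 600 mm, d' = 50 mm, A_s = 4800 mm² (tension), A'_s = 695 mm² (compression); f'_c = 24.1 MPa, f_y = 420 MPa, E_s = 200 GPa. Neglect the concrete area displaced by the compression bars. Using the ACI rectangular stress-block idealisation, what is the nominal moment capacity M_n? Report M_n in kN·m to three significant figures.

Assume both tension and compression steel yield.
Net tension couple steel: A_s − A'_s = 4105 mm².
a = (A_s − A'_s) f_y / (0.85 f'_c b) = 1724100/(0.85 × 24.1 × 415) = 202.80 mm.
c = a/β₁ = 202.80/0.85 = 238.59 mm; ε'_s = 0.003(c − d')/c = 0.0024 ≥ f_y/E_s = 0.0021, so compression steel does yield.
M_n = (A_s − A'_s) f_y (d − a/2) + A'_s f_y (d − d') = [1724100 × (600 − 101.4) + 291900 × (600 − 50)] × 10⁻⁶ = 859.64 + 160.55 = 1020.19 kN·m.

M_n ≈ 1020 kN·m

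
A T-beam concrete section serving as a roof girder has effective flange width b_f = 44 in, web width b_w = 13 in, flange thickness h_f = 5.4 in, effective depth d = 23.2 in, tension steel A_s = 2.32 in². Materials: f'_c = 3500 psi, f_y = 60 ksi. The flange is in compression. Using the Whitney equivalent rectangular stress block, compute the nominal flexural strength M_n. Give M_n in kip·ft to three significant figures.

M_n ≈ 263 kip·ft

Tension: T = A_s f_y = 2.32 × 60 = 139.2 kips.
Try a within the flange: a = T/(0.85 f'_c b_f) = 139.2/(0.85 × 3.5 × 44) = 1.063 in.
Since a = 1.063 ≤ h_f = 5.4 in, the stress block lies entirely in the flange; analyse as a rectangular beam of width b_f.
M_n = T(d − a/2) = 139.2 × (23.2 − 0.5315) = 3155.5 kip·in.
M_n = 3155.5/12 = 262.96 kip·ft.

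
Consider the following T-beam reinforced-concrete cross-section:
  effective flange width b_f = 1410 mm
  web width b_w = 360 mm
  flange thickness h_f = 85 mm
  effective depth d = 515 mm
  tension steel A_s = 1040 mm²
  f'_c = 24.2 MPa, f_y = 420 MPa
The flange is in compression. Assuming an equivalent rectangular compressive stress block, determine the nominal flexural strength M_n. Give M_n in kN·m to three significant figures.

M_n ≈ 222 kN·m

Tension: T = A_s f_y = 1040 × 420 = 436800 N.
Try a within the flange: a = T/(0.85 f'_c b_f) = 436800/(0.85 × 24.2 × 1410) = 15.06 mm.
Since a = 15.06 ≤ h_f = 85 mm, the stress block lies entirely in the flange; analyse as a rectangular beam of width b_f.
M_n = T(d − a/2) = 436800 × (515 − 7.53) = 221.66 × 10⁶ N·mm.
M_n = 221.66 kN·m.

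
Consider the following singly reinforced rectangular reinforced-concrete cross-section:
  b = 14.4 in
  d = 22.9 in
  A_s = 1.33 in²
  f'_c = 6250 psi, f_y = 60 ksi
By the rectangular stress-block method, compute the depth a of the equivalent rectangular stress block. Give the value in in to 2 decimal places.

a ≈ 1.04 in

T = A_s f_y = 1.33 × 60 = 79.8 kips.
a = T/(0.85 f'_c b) = 79.8/(0.85 × 6.25 × 14.4) = 1.04 in.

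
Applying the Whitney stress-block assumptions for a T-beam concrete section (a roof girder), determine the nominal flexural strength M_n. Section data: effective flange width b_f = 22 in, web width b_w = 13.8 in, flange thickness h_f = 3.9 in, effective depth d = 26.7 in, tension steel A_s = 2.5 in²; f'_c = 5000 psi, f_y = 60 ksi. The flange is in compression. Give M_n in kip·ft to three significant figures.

Tension: T = A_s f_y = 2.5 × 60 = 150 kips.
Try a within the flange: a = T/(0.85 f'_c b_f) = 150/(0.85 × 5 × 22) = 1.604 in.
Since a = 1.604 ≤ h_f = 3.9 in, the stress block lies entirely in the flange; analyse as a rectangular beam of width b_f.
M_n = T(d − a/2) = 150 × (26.7 − 0.802) = 3884.7 kip·in.
M_n = 3884.7/12 = 323.73 kip·ft.

M_n ≈ 324 kip·ft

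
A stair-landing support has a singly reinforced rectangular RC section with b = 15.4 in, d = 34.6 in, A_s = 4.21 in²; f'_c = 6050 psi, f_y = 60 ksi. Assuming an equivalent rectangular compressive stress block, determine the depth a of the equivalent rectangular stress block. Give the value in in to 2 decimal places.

a ≈ 3.19 in

T = A_s f_y = 4.21 × 60 = 252.6 kips.
a = T/(0.85 f'_c b) = 252.6/(0.85 × 6.05 × 15.4) = 3.19 in.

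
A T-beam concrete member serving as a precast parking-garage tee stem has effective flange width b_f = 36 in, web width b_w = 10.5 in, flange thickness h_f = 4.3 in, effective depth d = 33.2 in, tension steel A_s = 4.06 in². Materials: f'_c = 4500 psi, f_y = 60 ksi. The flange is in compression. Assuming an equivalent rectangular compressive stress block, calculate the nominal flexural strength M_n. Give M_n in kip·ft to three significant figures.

M_n ≈ 656 kip·ft

Tension: T = A_s f_y = 4.06 × 60 = 243.6 kips.
Try a within the flange: a = T/(0.85 f'_c b_f) = 243.6/(0.85 × 4.5 × 36) = 1.769 in.
Since a = 1.769 ≤ h_f = 4.3 in, the stress block lies entirely in the flange; analyse as a rectangular beam of width b_f.
M_n = T(d − a/2) = 243.6 × (33.2 − 0.8845) = 7872.1 kip·in.
M_n = 7872.1/12 = 656.01 kip·ft.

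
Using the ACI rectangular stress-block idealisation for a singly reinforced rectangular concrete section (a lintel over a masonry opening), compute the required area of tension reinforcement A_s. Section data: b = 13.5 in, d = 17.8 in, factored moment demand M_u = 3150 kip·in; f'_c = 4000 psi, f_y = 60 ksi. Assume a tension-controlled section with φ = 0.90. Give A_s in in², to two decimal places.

A_s ≈ 3.81 in²

M_n = M_u/φ = 3150/0.90 = 3500 kip·in.
From M_n = 0.85 f'_c a b (d − a/2):
a = d − √(d² − 2M_n/(0.85 f'_c b)) = 17.8 − √(17.8² − 2 × 3500/(0.85 × 4 × 13.5)) = 4.981 in.
A_s = 0.85 f'_c a b / f_y = 0.85 × 4 × 4.981 × 13.5 / 60 = 3.810 in².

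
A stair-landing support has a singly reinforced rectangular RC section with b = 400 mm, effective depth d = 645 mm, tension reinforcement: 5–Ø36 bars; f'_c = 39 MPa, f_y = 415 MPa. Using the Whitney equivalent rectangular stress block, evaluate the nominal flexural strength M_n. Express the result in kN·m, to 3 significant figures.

M_n ≈ 1190 kN·m

A_s = 5 × 1018 = 5090 mm².
T = A_s f_y = 5090 × 415 = 2112350 N = 2112.35 kN.
From C = T: a = T/(0.85 f'_c b) = 2112350/(0.85 × 39 × 400) = 159.30 mm.
M_n = T(d − a/2) = 2112.35 kN × (645 − 79.65) mm = 1194.22 kN·m.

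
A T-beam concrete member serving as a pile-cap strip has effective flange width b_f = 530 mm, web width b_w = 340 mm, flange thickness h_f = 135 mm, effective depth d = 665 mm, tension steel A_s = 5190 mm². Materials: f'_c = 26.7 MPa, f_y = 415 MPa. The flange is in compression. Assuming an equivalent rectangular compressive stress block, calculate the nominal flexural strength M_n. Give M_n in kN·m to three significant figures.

Tension: T = A_s f_y = 5190 × 415 = 2153850 N.
Try a within the flange: a = T/(0.85 f'_c b_f) = 2153850/(0.85 × 26.7 × 530) = 179.06 mm.
a = 179.06 > h_f = 135 mm: the block extends into the web. Split into flange-overhang and web parts.
C_f = 0.85 f'_c (b_f − b_w) h_f = 0.85 × 26.7 × (530 − 340) × 135 = 582127 N.
Remaining web compression depth: a_w = (T − C_f)/(0.85 f'_c b_w) = (2153850 − 582127)/(0.85 × 26.7 × 340) = 203.69 mm.
M_n = C_f(d − h_f/2) + (T − C_f)(d − a_w/2) = 582127 × (665 − 67.5) + 1571723 × (665 − 101.845) = 347.82 + 885.12 = 1232.94 × 10⁶ N·mm.
M_n = 1232.94 kN·m.

M_n ≈ 1230 kN·m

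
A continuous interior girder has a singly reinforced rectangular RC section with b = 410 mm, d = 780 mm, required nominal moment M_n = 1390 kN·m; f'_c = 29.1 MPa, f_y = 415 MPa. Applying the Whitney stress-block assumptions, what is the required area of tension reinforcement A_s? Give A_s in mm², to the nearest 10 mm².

A_s ≈ 4930 mm²

With M_n = 0.85 f'_c a b (d − a/2), solve the quadratic for a:
a = d − √(d² − 2M_n/(0.85 f'_c b)) = 780 − √(780² − 2 × 1390×10⁶/(0.85 × 29.1 × 410)) = 201.84 mm.
A_s = 0.85 f'_c a b / f_y = 0.85 × 29.1 × 201.84 × 410 / 415 = 4932.4 mm².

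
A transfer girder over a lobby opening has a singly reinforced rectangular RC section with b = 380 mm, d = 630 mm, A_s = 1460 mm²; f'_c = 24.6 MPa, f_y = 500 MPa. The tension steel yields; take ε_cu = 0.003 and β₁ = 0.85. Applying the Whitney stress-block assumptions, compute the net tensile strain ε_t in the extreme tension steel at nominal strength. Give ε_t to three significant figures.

ε_t ≈ 0.0145

a = A_s f_y/(0.85 f'_c b) = 91.87 mm.
β₁ = 0.85, so c = a/β₁ = 91.87/0.85 = 108.08 mm.
From the linear strain diagram with ε_cu = 0.003: ε_t = 0.003 (d − c)/c = 0.003 × (630 − 108.08)/108.08 = 0.0145.
Since ε_t ≥ 0.005, the section is tension-controlled.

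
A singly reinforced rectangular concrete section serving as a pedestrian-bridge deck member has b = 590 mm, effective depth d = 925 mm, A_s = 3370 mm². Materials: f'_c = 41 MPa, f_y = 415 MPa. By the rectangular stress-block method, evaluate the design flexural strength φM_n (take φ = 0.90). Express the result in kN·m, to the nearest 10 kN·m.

φM_n ≈ 1120 kN·m

T = A_s f_y = 3370 × 415 = 1398550 N = 1398.55 kN.
From C = T: a = T/(0.85 f'_c b) = 1398550/(0.85 × 41 × 590) = 68.02 mm.
M_n = T(d − a/2) = 1398.55 kN × (925 − 34.01) mm = 1246.09 kN·m.
φM_n = 0.90 × 1246.09 = 1121.48 kN·m.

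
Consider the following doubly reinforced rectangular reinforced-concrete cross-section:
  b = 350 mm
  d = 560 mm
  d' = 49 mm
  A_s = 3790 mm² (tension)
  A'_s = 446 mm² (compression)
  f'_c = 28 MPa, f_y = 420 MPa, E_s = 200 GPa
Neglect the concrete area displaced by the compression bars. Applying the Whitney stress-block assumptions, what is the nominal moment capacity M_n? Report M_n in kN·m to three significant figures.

M_n ≈ 764 kN·m

Assume both tension and compression steel yield.
Net tension couple steel: A_s − A'_s = 3344 mm².
a = (A_s − A'_s) f_y / (0.85 f'_c b) = 1404480/(0.85 × 28 × 350) = 168.61 mm.
c = a/β₁ = 168.61/0.85 = 198.36 mm; ε'_s = 0.003(c − d')/c = 0.0023 ≥ f_y/E_s = 0.0021, so compression steel does yield.
M_n = (A_s − A'_s) f_y (d − a/2) + A'_s f_y (d − d') = [1404480 × (560 − 84.305) + 187320 × (560 − 49)] × 10⁻⁶ = 668.10 + 95.72 = 763.82 kN·m.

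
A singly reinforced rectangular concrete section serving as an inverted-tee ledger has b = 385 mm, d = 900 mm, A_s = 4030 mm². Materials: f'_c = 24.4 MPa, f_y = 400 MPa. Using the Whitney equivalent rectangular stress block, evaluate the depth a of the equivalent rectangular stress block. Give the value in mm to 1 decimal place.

T = A_s f_y = 4030 × 400 = 1612000 N = 1612 kN.
Setting C = 0.85 f'_c a b equal to T: a = 1612000/(0.85 × 24.4 × 385) = 201.9 mm.

a ≈ 201.9 mm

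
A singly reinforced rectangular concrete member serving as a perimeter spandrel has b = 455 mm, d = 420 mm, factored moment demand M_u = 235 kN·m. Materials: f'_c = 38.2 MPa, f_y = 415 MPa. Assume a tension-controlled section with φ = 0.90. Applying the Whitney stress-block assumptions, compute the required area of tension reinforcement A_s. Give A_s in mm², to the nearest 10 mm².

M_n = M_u/φ = 235/0.90 = 261.111 kN·m.
With M_n = 0.85 f'_c a b (d − a/2), solve the quadratic for a:
a = d − √(d² − 2M_n/(0.85 f'_c b)) = 420 − √(420² − 2 × 261.111×10⁶/(0.85 × 38.2 × 455)) = 44.43 mm.
A_s = 0.85 f'_c a b / f_y = 0.85 × 38.2 × 44.43 × 455 / 415 = 1581.7 mm².

A_s ≈ 1580 mm²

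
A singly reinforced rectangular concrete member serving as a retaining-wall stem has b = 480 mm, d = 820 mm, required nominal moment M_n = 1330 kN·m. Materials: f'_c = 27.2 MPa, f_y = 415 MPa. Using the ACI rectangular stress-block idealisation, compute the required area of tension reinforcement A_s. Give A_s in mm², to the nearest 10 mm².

With M_n = 0.85 f'_c a b (d − a/2), solve the quadratic for a:
a = d − √(d² − 2M_n/(0.85 f'_c b)) = 820 − √(820² − 2 × 1330×10⁶/(0.85 × 27.2 × 480)) = 162.19 mm.
A_s = 0.85 f'_c a b / f_y = 0.85 × 27.2 × 162.19 × 480 / 415 = 4337.2 mm².

A_s ≈ 4340 mm²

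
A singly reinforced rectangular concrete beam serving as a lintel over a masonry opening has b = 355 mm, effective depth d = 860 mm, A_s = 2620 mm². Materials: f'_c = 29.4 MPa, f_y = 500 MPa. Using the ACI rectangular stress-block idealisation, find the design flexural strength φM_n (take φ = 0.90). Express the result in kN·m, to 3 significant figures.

φM_n ≈ 927 kN·m

T = A_s f_y = 2620 × 500 = 1310000 N = 1310 kN.
From C = T: a = T/(0.85 f'_c b) = 1310000/(0.85 × 29.4 × 355) = 147.66 mm.
M_n = T(d − a/2) = 1310 kN × (860 − 73.83) mm = 1029.88 kN·m.
φM_n = 0.90 × 1029.88 = 926.89 kN·m.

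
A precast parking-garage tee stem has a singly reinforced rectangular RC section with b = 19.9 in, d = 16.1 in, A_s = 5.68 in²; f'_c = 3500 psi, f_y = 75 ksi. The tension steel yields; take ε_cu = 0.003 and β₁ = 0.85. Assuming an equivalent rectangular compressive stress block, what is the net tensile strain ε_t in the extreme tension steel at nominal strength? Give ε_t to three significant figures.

a = A_s f_y/(0.85 f'_c b) = 7.196 in.
β₁ = 0.85, so c = a/β₁ = 7.196/0.85 = 8.466 in.
From the linear strain diagram with ε_cu = 0.003: ε_t = 0.003 (d − c)/c = 0.003 × (16.1 − 8.466)/8.466 = 0.00271.
ε_t < 0.004 — the section is over-reinforced for flexure under ACI limits.

ε_t ≈ 0.00271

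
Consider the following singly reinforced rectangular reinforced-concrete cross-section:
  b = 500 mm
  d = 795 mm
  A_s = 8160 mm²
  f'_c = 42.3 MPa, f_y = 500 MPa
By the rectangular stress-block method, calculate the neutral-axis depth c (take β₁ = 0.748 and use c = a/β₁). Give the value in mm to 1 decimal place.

T = A_s f_y = 8160 × 500 = 4080000 N = 4080 kN.
Setting C = 0.85 f'_c a b equal to T: a = 4080000/(0.85 × 42.3 × 500) = 226.950 mm.
With β₁ = 0.748, c = a/β₁ = 226.950/0.748 = 303.4 mm.

c ≈ 303.4 mm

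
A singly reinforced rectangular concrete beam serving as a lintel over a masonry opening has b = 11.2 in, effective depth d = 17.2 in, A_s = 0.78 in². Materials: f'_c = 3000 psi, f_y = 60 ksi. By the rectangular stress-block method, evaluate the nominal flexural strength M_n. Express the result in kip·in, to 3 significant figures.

T = A_s f_y = 0.78 × 60 = 46.8 kips.
a = T/(0.85 f'_c b) = 46.8/(0.85 × 3 × 11.2) = 1.639 in.
M_n = T(d − a/2) = 46.8 × (17.2 − 0.8195) = 766.6 kip·in.

M_n ≈ 767 kip·in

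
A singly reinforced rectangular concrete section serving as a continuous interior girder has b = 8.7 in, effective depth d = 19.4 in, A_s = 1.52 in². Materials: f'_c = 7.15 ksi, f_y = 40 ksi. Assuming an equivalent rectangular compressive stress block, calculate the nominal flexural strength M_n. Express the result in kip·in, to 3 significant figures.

M_n ≈ 1140 kip·in

T = A_s f_y = 1.52 × 40 = 60.8 kips.
a = T/(0.85 f'_c b) = 60.8/(0.85 × 7.15 × 8.7) = 1.150 in.
M_n = T(d − a/2) = 60.8 × (19.4 − 0.575) = 1144.6 kip·in.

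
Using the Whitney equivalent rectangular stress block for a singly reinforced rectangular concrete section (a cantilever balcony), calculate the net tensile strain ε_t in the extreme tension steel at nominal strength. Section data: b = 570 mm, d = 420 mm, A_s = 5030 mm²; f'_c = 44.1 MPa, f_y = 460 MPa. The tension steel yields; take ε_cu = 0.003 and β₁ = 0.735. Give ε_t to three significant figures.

ε_t ≈ 0.00555

a = A_s f_y/(0.85 f'_c b) = 108.29 mm.
β₁ = 0.735, so c = a/β₁ = 108.29/0.735 = 147.33 mm.
From the linear strain diagram with ε_cu = 0.003: ε_t = 0.003 (d − c)/c = 0.003 × (420 − 147.33)/147.33 = 0.00555.
Since ε_t ≥ 0.005, the section is tension-controlled.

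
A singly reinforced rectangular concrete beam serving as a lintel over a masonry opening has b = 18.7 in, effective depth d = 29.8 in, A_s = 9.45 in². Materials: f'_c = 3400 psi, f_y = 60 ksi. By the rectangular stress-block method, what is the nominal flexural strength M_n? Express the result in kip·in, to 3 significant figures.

M_n ≈ 13900 kip·in

T = A_s f_y = 9.45 × 60 = 567 kips.
a = T/(0.85 f'_c b) = 567/(0.85 × 3.4 × 18.7) = 10.492 in.
M_n = T(d − a/2) = 567 × (29.8 − 5.246) = 13922.1 kip·in.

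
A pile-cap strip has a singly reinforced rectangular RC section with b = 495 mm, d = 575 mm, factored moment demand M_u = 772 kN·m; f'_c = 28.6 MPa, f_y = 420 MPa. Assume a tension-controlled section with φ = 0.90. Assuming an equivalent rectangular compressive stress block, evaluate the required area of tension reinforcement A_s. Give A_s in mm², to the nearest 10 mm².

M_n = M_u/φ = 772/0.90 = 857.778 kN·m.
With M_n = 0.85 f'_c a b (d − a/2), solve the quadratic for a:
a = d − √(d² − 2M_n/(0.85 f'_c b)) = 575 − √(575² − 2 × 857.778×10⁶/(0.85 × 28.6 × 495)) = 141.34 mm.
A_s = 0.85 f'_c a b / f_y = 0.85 × 28.6 × 141.34 × 495 / 420 = 4049.5 mm².

A_s ≈ 4050 mm²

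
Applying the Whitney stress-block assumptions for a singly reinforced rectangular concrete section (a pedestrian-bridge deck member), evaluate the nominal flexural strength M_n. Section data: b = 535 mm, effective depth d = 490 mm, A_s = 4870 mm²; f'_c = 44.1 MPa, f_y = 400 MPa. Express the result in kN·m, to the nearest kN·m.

M_n ≈ 860 kN·m

T = A_s f_y = 4870 × 400 = 1948000 N = 1948 kN.
From C = T: a = T/(0.85 f'_c b) = 1948000/(0.85 × 44.1 × 535) = 97.14 mm.
M_n = T(d − a/2) = 1948 kN × (490 − 48.57) mm = 859.91 kN·m.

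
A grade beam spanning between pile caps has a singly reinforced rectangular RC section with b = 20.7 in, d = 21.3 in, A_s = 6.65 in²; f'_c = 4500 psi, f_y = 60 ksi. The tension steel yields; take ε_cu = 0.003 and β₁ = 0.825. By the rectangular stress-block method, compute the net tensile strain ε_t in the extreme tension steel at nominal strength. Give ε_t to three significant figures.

ε_t ≈ 0.00746

a = A_s f_y/(0.85 f'_c b) = 5.039 in.
β₁ = 0.825, so c = a/β₁ = 5.039/0.825 = 6.108 in.
From the linear strain diagram with ε_cu = 0.003: ε_t = 0.003 (d − c)/c = 0.003 × (21.3 − 6.108)/6.108 = 0.00746.
Since ε_t ≥ 0.005, the section is tension-controlled.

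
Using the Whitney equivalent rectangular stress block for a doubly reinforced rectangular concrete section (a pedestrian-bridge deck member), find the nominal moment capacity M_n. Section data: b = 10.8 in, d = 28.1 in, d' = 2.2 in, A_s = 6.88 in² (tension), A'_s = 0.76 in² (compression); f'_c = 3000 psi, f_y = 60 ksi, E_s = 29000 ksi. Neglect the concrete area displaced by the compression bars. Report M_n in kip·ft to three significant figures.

Assume both steels yield.
a = (A_s − A'_s) f_y/(0.85 f'_c b) = (6.88 − 0.76) × 60/(0.85 × 3 × 10.8) = 13.333 in.
c = a/β₁ = 13.333/0.85 = 15.686 in; ε'_s = 0.003(c − d')/c = 0.0026 ≥ ε_y = 0.0021, so the compression steel yields.
M_n = (A_s − A'_s) f_y (d − a/2) + A'_s f_y (d − d') = 367.2 × (28.1 − 6.6665) + 45.6 × (28.1 − 2.2) = 7870.4 + 1181.0 = 9051.4 kip·in = 9051.4/12 = 754.28 kip·ft.

M_n ≈ 754 kip·ft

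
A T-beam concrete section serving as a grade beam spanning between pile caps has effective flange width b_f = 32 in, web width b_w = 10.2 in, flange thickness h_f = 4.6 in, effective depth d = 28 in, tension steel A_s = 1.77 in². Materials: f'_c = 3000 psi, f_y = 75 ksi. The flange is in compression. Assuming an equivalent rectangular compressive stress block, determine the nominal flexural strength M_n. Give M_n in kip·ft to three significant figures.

Tension: T = A_s f_y = 1.77 × 75 = 132.75 kips.
Try a within the flange: a = T/(0.85 f'_c b_f) = 132.75/(0.85 × 3 × 32) = 1.627 in.
Since a = 1.627 ≤ h_f = 4.6 in, the stress block lies entirely in the flange; analyse as a rectangular beam of width b_f.
M_n = T(d − a/2) = 132.75 × (28 − 0.8135) = 3609.0 kip·in.
M_n = 3609.0/12 = 300.75 kip·ft.

M_n ≈ 301 kip·ft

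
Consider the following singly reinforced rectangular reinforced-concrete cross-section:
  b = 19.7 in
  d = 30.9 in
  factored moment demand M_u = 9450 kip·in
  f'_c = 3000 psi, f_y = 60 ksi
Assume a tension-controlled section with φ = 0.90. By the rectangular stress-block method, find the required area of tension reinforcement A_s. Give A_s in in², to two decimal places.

M_n = M_u/φ = 9450/0.90 = 10500 kip·in.
From M_n = 0.85 f'_c a b (d − a/2):
a = d − √(d² − 2M_n/(0.85 f'_c b)) = 30.9 − √(30.9² − 2 × 10500/(0.85 × 3 × 19.7)) = 7.732 in.
A_s = 0.85 f'_c a b / f_y = 0.85 × 3 × 7.732 × 19.7 / 60 = 6.474 in².

A_s ≈ 6.47 in²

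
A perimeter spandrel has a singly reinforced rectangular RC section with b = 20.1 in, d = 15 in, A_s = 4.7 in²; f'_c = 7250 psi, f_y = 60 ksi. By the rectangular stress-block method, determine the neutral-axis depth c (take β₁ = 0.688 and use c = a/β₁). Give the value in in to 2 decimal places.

c ≈ 3.31 in

T = A_s f_y = 4.7 × 60 = 282 kips.
a = T/(0.85 f'_c b) = 282/(0.85 × 7.25 × 20.1) = 2.2766 in.
With β₁ = 0.688, c = a/β₁ = 2.2766/0.688 = 3.31 in.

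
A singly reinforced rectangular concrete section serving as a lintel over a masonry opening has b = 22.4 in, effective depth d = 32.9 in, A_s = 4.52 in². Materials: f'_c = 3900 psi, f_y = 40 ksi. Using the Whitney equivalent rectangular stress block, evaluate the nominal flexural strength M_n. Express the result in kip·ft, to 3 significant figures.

T = A_s f_y = 4.52 × 40 = 180.8 kips.
a = T/(0.85 f'_c b) = 180.8/(0.85 × 3.9 × 22.4) = 2.435 in.
M_n = T(d − a/2) = 180.8 × (32.9 − 1.2175) = 5728.2 kip·in = 5728.2/12 = 477.35 kip·ft.

M_n ≈ 477 kip·ft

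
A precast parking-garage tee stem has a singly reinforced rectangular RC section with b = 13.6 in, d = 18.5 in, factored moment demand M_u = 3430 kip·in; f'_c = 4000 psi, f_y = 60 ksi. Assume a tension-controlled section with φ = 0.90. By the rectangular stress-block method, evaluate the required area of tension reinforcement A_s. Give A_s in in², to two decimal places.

M_n = M_u/φ = 3430/0.90 = 3811.11 kip·in.
From M_n = 0.85 f'_c a b (d − a/2):
a = d − √(d² − 2M_n/(0.85 f'_c b)) = 18.5 − √(18.5² − 2 × 3811.11/(0.85 × 4 × 13.6)) = 5.180 in.
A_s = 0.85 f'_c a b / f_y = 0.85 × 4 × 5.180 × 13.6 / 60 = 3.992 in².

A_s ≈ 3.99 in²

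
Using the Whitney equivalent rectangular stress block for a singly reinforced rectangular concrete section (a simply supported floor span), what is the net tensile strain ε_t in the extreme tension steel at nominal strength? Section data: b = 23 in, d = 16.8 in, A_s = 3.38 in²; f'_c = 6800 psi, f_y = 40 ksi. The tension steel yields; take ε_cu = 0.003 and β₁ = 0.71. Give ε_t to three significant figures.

a = A_s f_y/(0.85 f'_c b) = 1.017 in.
β₁ = 0.71, so c = a/β₁ = 1.017/0.71 = 1.432 in.
From the linear strain diagram with ε_cu = 0.003: ε_t = 0.003 (d − c)/c = 0.003 × (16.8 − 1.432)/1.432 = 0.0322.
Since ε_t ≥ 0.005, the section is tension-controlled.

ε_t ≈ 0.0322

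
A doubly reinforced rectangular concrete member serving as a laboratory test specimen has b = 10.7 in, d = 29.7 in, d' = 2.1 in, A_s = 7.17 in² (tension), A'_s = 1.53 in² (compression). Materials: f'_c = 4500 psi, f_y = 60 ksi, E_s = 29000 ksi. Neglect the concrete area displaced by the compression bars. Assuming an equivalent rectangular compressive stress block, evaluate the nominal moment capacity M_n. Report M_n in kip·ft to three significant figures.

Assume both steels yield.
a = (A_s − A'_s) f_y/(0.85 f'_c b) = (7.17 − 1.53) × 60/(0.85 × 4.5 × 10.7) = 8.268 in.
c = a/β₁ = 8.268/0.825 = 10.022 in; ε'_s = 0.003(c − d')/c = 0.0024 ≥ ε_y = 0.0021, so the compression steel yields.
M_n = (A_s − A'_s) f_y (d − a/2) + A'_s f_y (d − d') = 338.4 × (29.7 − 4.134) + 91.8 × (29.7 − 2.1) = 8651.5 + 2533.7 = 11185.2 kip·in = 11185.2/12 = 932.10 kip·ft.

M_n ≈ 932 kip·ft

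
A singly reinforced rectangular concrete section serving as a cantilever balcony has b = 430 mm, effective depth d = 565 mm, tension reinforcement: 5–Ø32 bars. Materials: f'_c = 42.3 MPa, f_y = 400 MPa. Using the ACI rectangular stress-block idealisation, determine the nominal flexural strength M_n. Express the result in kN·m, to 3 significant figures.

A_s = 5 × 804 = 4020 mm².
T = A_s f_y = 4020 × 400 = 1608000 N = 1608 kN.
From C = T: a = T/(0.85 f'_c b) = 1608000/(0.85 × 42.3 × 430) = 104.01 mm.
M_n = T(d − a/2) = 1608 kN × (565 − 52.005) mm = 824.90 kN·m.

M_n ≈ 825 kN·m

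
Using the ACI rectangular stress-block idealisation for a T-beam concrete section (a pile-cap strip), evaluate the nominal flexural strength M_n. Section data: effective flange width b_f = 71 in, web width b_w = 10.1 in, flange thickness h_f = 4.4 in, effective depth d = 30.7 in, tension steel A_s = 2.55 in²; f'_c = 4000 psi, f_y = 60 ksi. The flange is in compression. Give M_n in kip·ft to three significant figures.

M_n ≈ 387 kip·ft

Tension: T = A_s f_y = 2.55 × 60 = 153 kips.
Try a within the flange: a = T/(0.85 f'_c b_f) = 153/(0.85 × 4 × 71) = 0.634 in.
Since a = 0.634 ≤ h_f = 4.4 in, the stress block lies entirely in the flange; analyse as a rectangular beam of width b_f.
M_n = T(d − a/2) = 153 × (30.7 − 0.317) = 4648.6 kip·in.
M_n = 4648.6/12 = 387.38 kip·ft.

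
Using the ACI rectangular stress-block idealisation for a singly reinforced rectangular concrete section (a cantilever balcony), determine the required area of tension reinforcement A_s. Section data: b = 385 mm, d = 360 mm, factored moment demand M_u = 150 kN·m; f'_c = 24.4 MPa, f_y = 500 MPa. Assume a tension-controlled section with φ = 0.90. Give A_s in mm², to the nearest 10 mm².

A_s ≈ 1020 mm²

M_n = M_u/φ = 150/0.90 = 166.667 kN·m.
With M_n = 0.85 f'_c a b (d − a/2), solve the quadratic for a:
a = d − √(d² − 2M_n/(0.85 f'_c b)) = 360 − √(360² − 2 × 166.667×10⁶/(0.85 × 24.4 × 385)) = 63.60 mm.
A_s = 0.85 f'_c a b / f_y = 0.85 × 24.4 × 63.60 × 385 / 500 = 1015.7 mm².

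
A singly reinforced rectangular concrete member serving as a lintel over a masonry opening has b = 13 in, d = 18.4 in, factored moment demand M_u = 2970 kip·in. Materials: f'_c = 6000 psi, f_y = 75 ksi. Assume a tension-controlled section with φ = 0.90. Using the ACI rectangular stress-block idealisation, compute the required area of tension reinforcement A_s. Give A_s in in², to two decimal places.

A_s ≈ 2.60 in²

M_n = M_u/φ = 2970/0.90 = 3300 kip·in.
From M_n = 0.85 f'_c a b (d − a/2):
a = d − √(d² − 2M_n/(0.85 f'_c b)) = 18.4 − √(18.4² − 2 × 3300/(0.85 × 6 × 13)) = 2.940 in.
A_s = 0.85 f'_c a b / f_y = 0.85 × 6 × 2.940 × 13 / 75 = 2.599 in².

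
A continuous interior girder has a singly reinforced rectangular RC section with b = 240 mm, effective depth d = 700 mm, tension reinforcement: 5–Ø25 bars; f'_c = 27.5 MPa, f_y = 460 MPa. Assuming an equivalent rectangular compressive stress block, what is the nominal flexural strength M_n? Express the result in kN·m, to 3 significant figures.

A_s = 5 × 491 = 2455 mm².
T = A_s f_y = 2455 × 460 = 1129300 N = 1129.3 kN.
From C = T: a = T/(0.85 f'_c b) = 1129300/(0.85 × 27.5 × 240) = 201.30 mm.
M_n = T(d − a/2) = 1129.3 kN × (700 − 100.65) mm = 676.85 kN·m.

M_n ≈ 677 kN·m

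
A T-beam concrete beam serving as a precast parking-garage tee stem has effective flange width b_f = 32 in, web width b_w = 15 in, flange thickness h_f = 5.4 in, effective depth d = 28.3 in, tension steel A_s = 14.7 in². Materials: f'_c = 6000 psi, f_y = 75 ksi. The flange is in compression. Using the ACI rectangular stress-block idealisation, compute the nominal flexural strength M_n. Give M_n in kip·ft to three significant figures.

Tension: T = A_s f_y = 14.7 × 75 = 1102.5 kips.
Try a within the flange: a = T/(0.85 f'_c b_f) = 1102.5/(0.85 × 6 × 32) = 6.756 in.
a = 6.756 > h_f = 5.4 in: the block extends into the web. Split into flange-overhang and web parts.
C_f = 0.85 f'_c (b_f − b_w) h_f = 0.85 × 6 × (32 − 15) × 5.4 = 468.2 kips.
Remaining web compression depth: a_w = (T − C_f)/(0.85 f'_c b_w) = (1102.5 − 468.2)/(0.85 × 6 × 15) = 8.292 in.
M_n = C_f(d − h_f/2) + (T − C_f)(d − a_w/2) = 468.2 × (28.3 − 2.7) + 634.3 × (28.3 − 4.146) = 11985.9 + 15320.9 = 27306.8 kip·in.
M_n = 27306.8/12 = 2275.57 kip·ft.

M_n ≈ 2280 kip·ft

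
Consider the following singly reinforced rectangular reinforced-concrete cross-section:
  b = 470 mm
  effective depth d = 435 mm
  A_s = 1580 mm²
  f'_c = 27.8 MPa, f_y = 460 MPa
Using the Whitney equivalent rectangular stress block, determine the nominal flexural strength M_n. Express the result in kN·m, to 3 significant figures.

M_n ≈ 292 kN·m

T = A_s f_y = 1580 × 460 = 726800 N = 726.8 kN.
From C = T: a = T/(0.85 f'_c b) = 726800/(0.85 × 27.8 × 470) = 65.44 mm.
M_n = T(d − a/2) = 726.8 kN × (435 − 32.72) mm = 292.38 kN·m.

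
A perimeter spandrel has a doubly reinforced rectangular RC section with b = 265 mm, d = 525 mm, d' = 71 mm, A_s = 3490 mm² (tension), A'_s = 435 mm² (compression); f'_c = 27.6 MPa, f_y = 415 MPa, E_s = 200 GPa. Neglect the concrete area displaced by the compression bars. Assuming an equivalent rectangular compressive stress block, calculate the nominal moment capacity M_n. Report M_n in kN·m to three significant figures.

Assume both tension and compression steel yield.
Net tension couple steel: A_s − A'_s = 3055 mm².
a = (A_s − A'_s) f_y / (0.85 f'_c b) = 1267825/(0.85 × 27.6 × 265) = 203.93 mm.
c = a/β₁ = 203.93/0.85 = 239.92 mm; ε'_s = 0.003(c − d')/c = 0.0021 ≥ f_y/E_s = 0.0021, so compression steel does yield.
M_n = (A_s − A'_s) f_y (d − a/2) + A'_s f_y (d − d') = [1267825 × (525 − 101.965) + 180525 × (525 − 71)] × 10⁻⁶ = 536.33 + 81.96 = 618.29 kN·m.

M_n ≈ 618 kN·m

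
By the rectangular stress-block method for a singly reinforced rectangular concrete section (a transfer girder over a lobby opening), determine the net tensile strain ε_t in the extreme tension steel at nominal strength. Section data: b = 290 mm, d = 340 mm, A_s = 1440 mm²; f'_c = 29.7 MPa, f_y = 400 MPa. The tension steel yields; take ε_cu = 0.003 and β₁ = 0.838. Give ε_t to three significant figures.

a = A_s f_y/(0.85 f'_c b) = 78.68 mm.
β₁ = 0.838, so c = a/β₁ = 78.68/0.838 = 93.89 mm.
From the linear strain diagram with ε_cu = 0.003: ε_t = 0.003 (d − c)/c = 0.003 × (340 − 93.89)/93.89 = 0.00786.
Since ε_t ≥ 0.005, the section is tension-controlled.

ε_t ≈ 0.00786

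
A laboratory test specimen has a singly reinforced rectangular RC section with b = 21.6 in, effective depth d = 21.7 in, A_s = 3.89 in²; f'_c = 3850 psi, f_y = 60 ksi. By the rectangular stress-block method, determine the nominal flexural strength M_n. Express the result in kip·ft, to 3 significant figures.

M_n ≈ 390 kip·ft

T = A_s f_y = 3.89 × 60 = 233.4 kips.
a = T/(0.85 f'_c b) = 233.4/(0.85 × 3.85 × 21.6) = 3.302 in.
M_n = T(d − a/2) = 233.4 × (21.7 − 1.651) = 4679.4 kip·in = 4679.4/12 = 389.95 kip·ft.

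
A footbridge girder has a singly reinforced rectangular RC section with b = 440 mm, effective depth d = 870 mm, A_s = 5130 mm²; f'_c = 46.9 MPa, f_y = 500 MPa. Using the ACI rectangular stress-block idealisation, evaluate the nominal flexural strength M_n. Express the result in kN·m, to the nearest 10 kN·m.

M_n ≈ 2040 kN·m

T = A_s f_y = 5130 × 500 = 2565000 N = 2565 kN.
From C = T: a = T/(0.85 f'_c b) = 2565000/(0.85 × 46.9 × 440) = 146.23 mm.
M_n = T(d − a/2) = 2565 kN × (870 − 73.115) mm = 2044.01 kN·m.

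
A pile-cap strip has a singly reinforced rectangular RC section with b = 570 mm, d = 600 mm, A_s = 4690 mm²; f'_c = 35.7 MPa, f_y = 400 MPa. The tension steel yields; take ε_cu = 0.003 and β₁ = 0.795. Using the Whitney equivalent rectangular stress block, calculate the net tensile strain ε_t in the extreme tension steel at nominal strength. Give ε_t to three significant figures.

ε_t ≈ 0.0102

a = A_s f_y/(0.85 f'_c b) = 108.46 mm.
β₁ = 0.795, so c = a/β₁ = 108.46/0.795 = 136.43 mm.
From the linear strain diagram with ε_cu = 0.003: ε_t = 0.003 (d − c)/c = 0.003 × (600 − 136.43)/136.43 = 0.0102.
Since ε_t ≥ 0.005, the section is tension-controlled.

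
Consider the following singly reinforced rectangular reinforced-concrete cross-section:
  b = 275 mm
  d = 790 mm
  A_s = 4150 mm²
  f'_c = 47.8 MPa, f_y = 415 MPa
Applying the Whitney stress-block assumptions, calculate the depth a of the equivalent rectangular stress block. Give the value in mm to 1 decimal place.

T = A_s f_y = 4150 × 415 = 1722250 N = 1722.25 kN.
Setting C = 0.85 f'_c a b equal to T: a = 1722250/(0.85 × 47.8 × 275) = 154.1 mm.

a ≈ 154.1 mm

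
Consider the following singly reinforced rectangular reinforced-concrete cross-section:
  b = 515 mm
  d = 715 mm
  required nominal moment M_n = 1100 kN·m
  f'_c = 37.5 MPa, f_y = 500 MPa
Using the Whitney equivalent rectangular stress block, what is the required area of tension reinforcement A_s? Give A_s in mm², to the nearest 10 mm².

With M_n = 0.85 f'_c a b (d − a/2), solve the quadratic for a:
a = d − √(d² − 2M_n/(0.85 f'_c b)) = 715 − √(715² − 2 × 1100×10⁶/(0.85 × 37.5 × 515)) = 100.83 mm.
A_s = 0.85 f'_c a b / f_y = 0.85 × 37.5 × 100.83 × 515 / 500 = 3310.4 mm².

A_s ≈ 3310 mm²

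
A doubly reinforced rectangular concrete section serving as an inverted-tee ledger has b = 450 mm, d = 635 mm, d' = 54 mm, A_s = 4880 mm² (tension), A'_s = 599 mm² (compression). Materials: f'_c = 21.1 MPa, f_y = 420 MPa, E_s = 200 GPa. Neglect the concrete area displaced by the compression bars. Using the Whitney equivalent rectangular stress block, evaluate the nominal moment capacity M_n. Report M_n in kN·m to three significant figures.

Assume both tension and compression steel yield.
Net tension couple steel: A_s − A'_s = 4281 mm².
a = (A_s − A'_s) f_y / (0.85 f'_c b) = 1798020/(0.85 × 21.1 × 450) = 222.78 mm.
c = a/β₁ = 222.78/0.85 = 262.09 mm; ε'_s = 0.003(c − d')/c = 0.0024 ≥ f_y/E_s = 0.0021, so compression steel does yield.
M_n = (A_s − A'_s) f_y (d − a/2) + A'_s f_y (d − d') = [1798020 × (635 − 111.39) + 251580 × (635 − 54)] × 10⁻⁶ = 941.46 + 146.17 = 1087.63 kN·m.

M_n ≈ 1090 kN·m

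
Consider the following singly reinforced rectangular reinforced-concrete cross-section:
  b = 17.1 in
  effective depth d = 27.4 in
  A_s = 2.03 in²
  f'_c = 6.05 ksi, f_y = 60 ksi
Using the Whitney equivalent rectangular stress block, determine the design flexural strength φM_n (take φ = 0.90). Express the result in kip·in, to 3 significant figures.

φM_n ≈ 2930 kip·in

T = A_s f_y = 2.03 × 60 = 121.8 kips.
a = T/(0.85 f'_c b) = 121.8/(0.85 × 6.05 × 17.1) = 1.385 in.
M_n = T(d − a/2) = 121.8 × (27.4 − 0.6925) = 3253.0 kip·in.
φM_n = 0.90 × 3253.0 = 2927.7 kip·in.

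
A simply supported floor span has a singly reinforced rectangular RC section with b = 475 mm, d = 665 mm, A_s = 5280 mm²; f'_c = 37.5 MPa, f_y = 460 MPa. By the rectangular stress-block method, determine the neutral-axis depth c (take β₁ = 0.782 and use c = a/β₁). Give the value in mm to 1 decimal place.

c ≈ 205.1 mm

T = A_s f_y = 5280 × 460 = 2428800 N = 2428.8 kN.
Setting C = 0.85 f'_c a b equal to T: a = 2428800/(0.85 × 37.5 × 475) = 160.416 mm.
With β₁ = 0.782, c = a/β₁ = 160.416/0.782 = 205.1 mm.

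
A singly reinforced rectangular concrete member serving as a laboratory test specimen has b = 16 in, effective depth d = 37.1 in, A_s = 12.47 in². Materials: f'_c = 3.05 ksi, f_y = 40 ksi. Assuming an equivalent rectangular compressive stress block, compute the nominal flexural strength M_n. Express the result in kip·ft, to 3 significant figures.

T = A_s f_y = 12.47 × 40 = 498.8 kips.
a = T/(0.85 f'_c b) = 498.8/(0.85 × 3.05 × 16) = 12.025 in.
M_n = T(d − a/2) = 498.8 × (37.1 − 6.0125) = 15506.4 kip·in = 15506.4/12 = 1292.20 kip·ft.

M_n ≈ 1290 kip·ft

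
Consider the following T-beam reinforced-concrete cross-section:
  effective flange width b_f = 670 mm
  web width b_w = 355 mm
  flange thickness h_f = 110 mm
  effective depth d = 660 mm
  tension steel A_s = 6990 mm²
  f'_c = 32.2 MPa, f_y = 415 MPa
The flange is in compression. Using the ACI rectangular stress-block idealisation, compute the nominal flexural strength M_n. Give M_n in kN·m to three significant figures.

Tension: T = A_s f_y = 6990 × 415 = 2900850 N.
Try a within the flange: a = T/(0.85 f'_c b_f) = 2900850/(0.85 × 32.2 × 670) = 158.19 mm.
a = 158.19 > h_f = 110 mm: the block extends into the web. Split into flange-overhang and web parts.
C_f = 0.85 f'_c (b_f − b_w) h_f = 0.85 × 32.2 × (670 − 355) × 110 = 948371 N.
Remaining web compression depth: a_w = (T − C_f)/(0.85 f'_c b_w) = (2900850 − 948371)/(0.85 × 32.2 × 355) = 200.95 mm.
M_n = C_f(d − h_f/2) + (T − C_f)(d − a_w/2) = 948371 × (660 − 55) + 1952479 × (660 − 100.475) = 573.76 + 1092.46 = 1666.22 × 10⁶ N·mm.
M_n = 1666.22 kN·m.

M_n ≈ 1670 kN·m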